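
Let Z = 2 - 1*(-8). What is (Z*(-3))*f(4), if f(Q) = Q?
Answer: -120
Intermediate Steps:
Z = 10 (Z = 2 + 8 = 10)
(Z*(-3))*f(4) = (10*(-3))*4 = -30*4 = -120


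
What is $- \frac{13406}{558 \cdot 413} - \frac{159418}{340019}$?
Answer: $- \frac{20648405243}{39179369313} \approx -0.52702$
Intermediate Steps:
$- \frac{13406}{558 \cdot 413} - \frac{159418}{340019} = - \frac{13406}{230454} - \frac{159418}{340019} = \left(-13406\right) \frac{1}{230454} - \frac{159418}{340019} = - \frac{6703}{115227} - \frac{159418}{340019} = - \frac{20648405243}{39179369313}$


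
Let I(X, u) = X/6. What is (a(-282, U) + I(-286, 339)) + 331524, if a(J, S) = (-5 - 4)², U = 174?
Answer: 994672/3 ≈ 3.3156e+5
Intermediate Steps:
a(J, S) = 81 (a(J, S) = (-9)² = 81)
I(X, u) = X/6 (I(X, u) = X*(⅙) = X/6)
(a(-282, U) + I(-286, 339)) + 331524 = (81 + (⅙)*(-286)) + 331524 = (81 - 143/3) + 331524 = 100/3 + 331524 = 994672/3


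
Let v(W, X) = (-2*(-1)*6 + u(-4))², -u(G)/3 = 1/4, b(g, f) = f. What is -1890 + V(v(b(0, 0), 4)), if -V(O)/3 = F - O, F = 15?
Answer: -24885/16 ≈ -1555.3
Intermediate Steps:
u(G) = -¾ (u(G) = -3/4 = -3*¼ = -¾)
v(W, X) = 2025/16 (v(W, X) = (-2*(-1)*6 - ¾)² = (2*6 - ¾)² = (12 - ¾)² = (45/4)² = 2025/16)
V(O) = -45 + 3*O (V(O) = -3*(15 - O) = -45 + 3*O)
-1890 + V(v(b(0, 0), 4)) = -1890 + (-45 + 3*(2025/16)) = -1890 + (-45 + 6075/16) = -1890 + 5355/16 = -24885/16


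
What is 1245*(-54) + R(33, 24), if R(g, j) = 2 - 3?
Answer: -67231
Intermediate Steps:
R(g, j) = -1
1245*(-54) + R(33, 24) = 1245*(-54) - 1 = -67230 - 1 = -67231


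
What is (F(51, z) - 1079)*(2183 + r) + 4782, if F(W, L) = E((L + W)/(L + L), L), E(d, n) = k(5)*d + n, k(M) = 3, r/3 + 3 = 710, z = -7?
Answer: -32969598/7 ≈ -4.7099e+6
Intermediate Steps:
r = 2121 (r = -9 + 3*710 = -9 + 2130 = 2121)
E(d, n) = n + 3*d (E(d, n) = 3*d + n = n + 3*d)
F(W, L) = L + 3*(L + W)/(2*L) (F(W, L) = L + 3*((L + W)/(L + L)) = L + 3*((L + W)/((2*L))) = L + 3*((L + W)*(1/(2*L))) = L + 3*((L + W)/(2*L)) = L + 3*(L + W)/(2*L))
(F(51, z) - 1079)*(2183 + r) + 4782 = ((3/2 - 7 + (3/2)*51/(-7)) - 1079)*(2183 + 2121) + 4782 = ((3/2 - 7 + (3/2)*51*(-⅐)) - 1079)*4304 + 4782 = ((3/2 - 7 - 153/14) - 1079)*4304 + 4782 = (-115/7 - 1079)*4304 + 4782 = -7668/7*4304 + 4782 = -33003072/7 + 4782 = -32969598/7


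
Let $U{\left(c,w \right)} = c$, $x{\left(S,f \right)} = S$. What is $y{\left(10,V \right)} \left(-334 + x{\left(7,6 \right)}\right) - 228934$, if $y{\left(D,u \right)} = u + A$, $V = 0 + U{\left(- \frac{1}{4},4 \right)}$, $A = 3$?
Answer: $- \frac{919333}{4} \approx -2.2983 \cdot 10^{5}$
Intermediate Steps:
$V = - \frac{1}{4}$ ($V = 0 - \frac{1}{4} = - \frac{1}{4} \approx -0.25$)
$y{\left(D,u \right)} = 3 + u$ ($y{\left(D,u \right)} = u + 3 = 3 + u$)
$y{\left(10,V \right)} \left(-334 + x{\left(7,6 \right)}\right) - 228934 = \left(3 - \frac{1}{4}\right) \left(-334 + 7\right) - 228934 = \frac{11}{4} \left(-327\right) - 228934 = - \frac{3597}{4} - 228934 = - \frac{919333}{4}$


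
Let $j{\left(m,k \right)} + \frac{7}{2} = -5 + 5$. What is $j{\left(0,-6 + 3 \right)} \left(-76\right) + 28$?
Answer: $294$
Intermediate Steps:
$j{\left(m,k \right)} = - \frac{7}{2}$ ($j{\left(m,k \right)} = - \frac{7}{2} + \left(-5 + 5\right) = - \frac{7}{2} + 0 = - \frac{7}{2}$)
$j{\left(0,-6 + 3 \right)} \left(-76\right) + 28 = \left(- \frac{7}{2}\right) \left(-76\right) + 28 = 266 + 28 = 294$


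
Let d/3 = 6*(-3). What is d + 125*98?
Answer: 12196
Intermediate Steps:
d = -54 (d = 3*(6*(-3)) = 3*(-18) = -54)
d + 125*98 = -54 + 125*98 = -54 + 12250 = 12196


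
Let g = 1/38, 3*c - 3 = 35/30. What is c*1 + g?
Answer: 242/171 ≈ 1.4152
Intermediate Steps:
c = 25/18 (c = 1 + (35/30)/3 = 1 + (35*(1/30))/3 = 1 + (⅓)*(7/6) = 1 + 7/18 = 25/18 ≈ 1.3889)
g = 1/38 ≈ 0.026316
c*1 + g = (25/18)*1 + 1/38 = 25/18 + 1/38 = 242/171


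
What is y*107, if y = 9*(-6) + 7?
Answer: -5029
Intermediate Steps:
y = -47 (y = -54 + 7 = -47)
y*107 = -47*107 = -5029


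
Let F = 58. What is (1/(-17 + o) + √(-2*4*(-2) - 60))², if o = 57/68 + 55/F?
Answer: -39598751260/900060001 - 7888*I*√11/30001 ≈ -43.996 - 0.87202*I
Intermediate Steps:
o = 3523/1972 (o = 57/68 + 55/58 = 3523/1972 ≈ 1.7865)
(1/(-17 + o) + √(-2*4*(-2) - 60))² = (1/(-17 + 3523/1972) + √(-2*4*(-2) - 60))² = (1/(-30001/1972) + √(-8*(-2) - 60))² = (-1972/30001 + √(16 - 60))² = (-1972/30001 + √(-44))² = (-1972/30001 + 2*I*√11)²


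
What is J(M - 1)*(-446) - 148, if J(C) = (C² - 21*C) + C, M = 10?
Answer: 44006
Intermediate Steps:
J(C) = C² - 20*C
J(M - 1)*(-446) - 148 = ((10 - 1)*(-20 + (10 - 1)))*(-446) - 148 = (9*(-20 + 9))*(-446) - 148 = (9*(-11))*(-446) - 148 = -99*(-446) - 148 = 44154 - 148 = 44006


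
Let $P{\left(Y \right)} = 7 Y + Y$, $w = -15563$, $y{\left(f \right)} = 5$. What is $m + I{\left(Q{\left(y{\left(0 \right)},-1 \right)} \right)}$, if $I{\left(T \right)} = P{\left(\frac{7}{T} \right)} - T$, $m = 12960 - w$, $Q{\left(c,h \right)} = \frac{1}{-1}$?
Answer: $28468$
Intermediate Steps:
$Q{\left(c,h \right)} = -1$
$P{\left(Y \right)} = 8 Y$
$m = 28523$ ($m = 12960 - -15563 = 12960 + 15563 = 28523$)
$I{\left(T \right)} = - T + \frac{56}{T}$ ($I{\left(T \right)} = 8 \frac{7}{T} - T = \frac{56}{T} - T = - T + \frac{56}{T}$)
$m + I{\left(Q{\left(y{\left(0 \right)},-1 \right)} \right)} = 28523 + \left(\left(-1\right) \left(-1\right) + \frac{56}{-1}\right) = 28523 + \left(1 + 56 \left(-1\right)\right) = 28523 + \left(1 - 56\right) = 28523 - 55 = 28468$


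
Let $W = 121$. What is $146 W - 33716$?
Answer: $-16050$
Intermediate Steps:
$146 W - 33716 = 146 \cdot 121 - 33716 = 17666 - 33716 = -16050$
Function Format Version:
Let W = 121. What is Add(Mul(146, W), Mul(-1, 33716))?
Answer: -16050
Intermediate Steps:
Add(Mul(146, W), Mul(-1, 33716)) = Add(Mul(146, 121), Mul(-1, 33716)) = Add(17666, -33716) = -16050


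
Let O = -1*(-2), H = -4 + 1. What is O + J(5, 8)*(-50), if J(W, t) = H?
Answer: 152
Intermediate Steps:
H = -3
J(W, t) = -3
O = 2
O + J(5, 8)*(-50) = 2 - 3*(-50) = 2 + 150 = 152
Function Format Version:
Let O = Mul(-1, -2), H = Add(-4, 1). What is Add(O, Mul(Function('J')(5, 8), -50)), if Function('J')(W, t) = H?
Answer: 152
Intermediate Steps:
H = -3
Function('J')(W, t) = -3
O = 2
Add(O, Mul(Function('J')(5, 8), -50)) = Add(2, Mul(-3, -50)) = Add(2, 150) = 152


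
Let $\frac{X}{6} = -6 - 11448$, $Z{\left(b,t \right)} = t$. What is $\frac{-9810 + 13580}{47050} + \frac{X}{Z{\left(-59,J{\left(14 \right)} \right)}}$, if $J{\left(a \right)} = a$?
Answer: $- \frac{161670571}{32935} \approx -4908.8$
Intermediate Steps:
$X = -68724$ ($X = 6 \left(-6 - 11448\right) = 6 \left(-11454\right) = -68724$)
$\frac{-9810 + 13580}{47050} + \frac{X}{Z{\left(-59,J{\left(14 \right)} \right)}} = \frac{-9810 + 13580}{47050} - \frac{68724}{14} = 3770 \cdot \frac{1}{47050} - \frac{34362}{7} = \frac{377}{4705} - \frac{34362}{7} = - \frac{161670571}{32935}$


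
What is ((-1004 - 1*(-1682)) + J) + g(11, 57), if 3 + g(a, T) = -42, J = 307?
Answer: 940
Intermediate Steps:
g(a, T) = -45 (g(a, T) = -3 - 42 = -45)
((-1004 - 1*(-1682)) + J) + g(11, 57) = ((-1004 - 1*(-1682)) + 307) - 45 = ((-1004 + 1682) + 307) - 45 = (678 + 307) - 45 = 985 - 45 = 940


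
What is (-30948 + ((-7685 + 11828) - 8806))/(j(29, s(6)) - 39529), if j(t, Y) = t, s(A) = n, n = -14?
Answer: 35611/39500 ≈ 0.90154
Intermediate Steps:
s(A) = -14
(-30948 + ((-7685 + 11828) - 8806))/(j(29, s(6)) - 39529) = (-30948 + ((-7685 + 11828) - 8806))/(29 - 39529) = (-30948 + (4143 - 8806))/(-39500) = (-30948 - 4663)*(-1/39500) = -35611*(-1/39500) = 35611/39500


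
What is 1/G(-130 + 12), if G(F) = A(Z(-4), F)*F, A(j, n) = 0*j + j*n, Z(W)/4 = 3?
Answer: 1/167088 ≈ 5.9849e-6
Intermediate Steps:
Z(W) = 12 (Z(W) = 4*3 = 12)
A(j, n) = j*n (A(j, n) = 0 + j*n = j*n)
G(F) = 12*F² (G(F) = (12*F)*F = 12*F²)
1/G(-130 + 12) = 1/(12*(-130 + 12)²) = 1/(12*(-118)²) = 1/(12*13924) = 1/167088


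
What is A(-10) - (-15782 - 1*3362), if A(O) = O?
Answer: 19134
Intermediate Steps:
A(-10) - (-15782 - 1*3362) = -10 - (-15782 - 1*3362) = -10 - (-15782 - 3362) = -10 - 1*(-19144) = -10 + 19144 = 19134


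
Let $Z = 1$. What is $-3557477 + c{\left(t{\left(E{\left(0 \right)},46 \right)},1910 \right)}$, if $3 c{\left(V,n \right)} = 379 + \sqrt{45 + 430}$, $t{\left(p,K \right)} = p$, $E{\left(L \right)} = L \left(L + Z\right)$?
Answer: $- \frac{10672052}{3} + \frac{5 \sqrt{19}}{3} \approx -3.5573 \cdot 10^{6}$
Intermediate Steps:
$E{\left(L \right)} = L \left(1 + L\right)$ ($E{\left(L \right)} = L \left(L + 1\right) = L \left(1 + L\right)$)
$c{\left(V,n \right)} = \frac{379}{3} + \frac{5 \sqrt{19}}{3}$ ($c{\left(V,n \right)} = \frac{379 + \sqrt{45 + 430}}{3} = \frac{379 + \sqrt{475}}{3} = \frac{379 + 5 \sqrt{19}}{3} = \frac{379}{3} + \frac{5 \sqrt{19}}{3}$)
$-3557477 + c{\left(t{\left(E{\left(0 \right)},46 \right)},1910 \right)} = -3557477 + \left(\frac{379}{3} + \frac{5 \sqrt{19}}{3}\right) = - \frac{10672052}{3} + \frac{5 \sqrt{19}}{3}$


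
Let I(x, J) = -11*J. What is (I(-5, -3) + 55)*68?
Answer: 5984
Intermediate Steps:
(I(-5, -3) + 55)*68 = (-11*(-3) + 55)*68 = (33 + 55)*68 = 88*68 = 5984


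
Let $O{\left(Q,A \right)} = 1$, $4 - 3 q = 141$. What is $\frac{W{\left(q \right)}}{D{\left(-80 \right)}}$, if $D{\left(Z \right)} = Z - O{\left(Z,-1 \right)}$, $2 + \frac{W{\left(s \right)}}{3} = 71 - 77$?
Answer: $\frac{8}{27} \approx 0.2963$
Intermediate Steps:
$q = - \frac{137}{3}$ ($q = \frac{4}{3} - 47 = - \frac{137}{3} \approx -45.667$)
$W{\left(s \right)} = -24$ ($W{\left(s \right)} = -6 + 3 \left(71 - 77\right) = -6 + 3 \left(-6\right) = -6 - 18 = -24$)
$D{\left(Z \right)} = -1 + Z$ ($D{\left(Z \right)} = Z - 1 = -1 + Z$)
$\frac{W{\left(q \right)}}{D{\left(-80 \right)}} = - \frac{24}{-1 - 80} = - \frac{24}{-81} = \left(-24\right) \left(- \frac{1}{81}\right) = \frac{8}{27}$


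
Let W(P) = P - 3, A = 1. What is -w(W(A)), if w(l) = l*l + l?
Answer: -2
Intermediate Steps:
W(P) = -3 + P
w(l) = l + l² (w(l) = l² + l = l + l²)
-w(W(A)) = -(-3 + 1)*(1 + (-3 + 1)) = -(-2)*(1 - 2) = -(-2)*(-1) = -1*2 = -2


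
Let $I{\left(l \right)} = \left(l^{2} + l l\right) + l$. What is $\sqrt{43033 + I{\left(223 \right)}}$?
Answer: $\sqrt{142714} \approx 377.77$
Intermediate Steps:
$I{\left(l \right)} = l + 2 l^{2}$ ($I{\left(l \right)} = \left(l^{2} + l^{2}\right) + l = 2 l^{2} + l = l + 2 l^{2}$)
$\sqrt{43033 + I{\left(223 \right)}} = \sqrt{43033 + 223 \left(1 + 2 \cdot 223\right)} = \sqrt{43033 + 223 \left(1 + 446\right)} = \sqrt{43033 + 223 \cdot 447} = \sqrt{43033 + 99681} = \sqrt{142714}$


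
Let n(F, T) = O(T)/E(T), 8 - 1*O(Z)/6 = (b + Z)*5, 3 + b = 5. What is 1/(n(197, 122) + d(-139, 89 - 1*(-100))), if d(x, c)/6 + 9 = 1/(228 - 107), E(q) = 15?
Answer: -605/180744 ≈ -0.0033473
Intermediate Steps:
b = 2 (b = -3 + 5 = 2)
O(Z) = -12 - 30*Z (O(Z) = 48 - 6*(2 + Z)*5 = 48 - 6*(10 + 5*Z) = 48 + (-60 - 30*Z) = -12 - 30*Z)
d(x, c) = -6528/121 (d(x, c) = -54 + 6/(228 - 107) = -54 + 6/121 = -6528/121)
n(F, T) = -4/5 - 2*T (n(F, T) = (-12 - 30*T)/15 = (-12 - 30*T)*(1/15) = -4/5 - 2*T)
1/(n(197, 122) + d(-139, 89 - 1*(-100))) = 1/((-4/5 - 2*122) - 6528/121) = 1/((-4/5 - 244) - 6528/121) = 1/(-1224/5 - 6528/121) = 1/(-180744/605) = -605/180744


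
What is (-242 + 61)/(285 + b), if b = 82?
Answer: -181/367 ≈ -0.49319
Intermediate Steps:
(-242 + 61)/(285 + b) = (-242 + 61)/(285 + 82) = -181/367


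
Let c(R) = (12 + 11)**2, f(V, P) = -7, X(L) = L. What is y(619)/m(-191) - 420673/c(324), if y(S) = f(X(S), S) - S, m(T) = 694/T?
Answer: -114348324/183563 ≈ -622.94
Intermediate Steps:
c(R) = 529 (c(R) = 23**2 = 529)
y(S) = -7 - S
y(619)/m(-191) - 420673/c(324) = (-7 - 1*619)/((694/(-191))) - 420673/529 = (-7 - 619)/((694*(-1/191))) - 420673*1/529 = -626/(-694/191) - 420673/529 = -626*(-191/694) - 420673/529 = 59783/347 - 420673/529 = -114348324/183563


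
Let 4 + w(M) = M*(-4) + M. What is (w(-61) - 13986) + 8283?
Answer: -5524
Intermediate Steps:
w(M) = -4 - 3*M (w(M) = -4 + (M*(-4) + M) = -4 + (-4*M + M) = -4 - 3*M)
(w(-61) - 13986) + 8283 = ((-4 - 3*(-61)) - 13986) + 8283 = ((-4 + 183) - 13986) + 8283 = (179 - 13986) + 8283 = -13807 + 8283 = -5524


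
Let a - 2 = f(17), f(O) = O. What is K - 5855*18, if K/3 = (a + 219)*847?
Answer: 499368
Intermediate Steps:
a = 19 (a = 2 + 17 = 19)
K = 604758 (K = 3*((19 + 219)*847) = 3*(238*847) = 3*201586 = 604758)
K - 5855*18 = 604758 - 5855*18 = 604758 - 1*105390 = 604758 - 105390 = 499368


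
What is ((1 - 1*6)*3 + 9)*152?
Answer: -912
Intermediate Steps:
((1 - 1*6)*3 + 9)*152 = ((1 - 6)*3 + 9)*152 = (-5*3 + 9)*152 = (-15 + 9)*152 = -6*152 = -912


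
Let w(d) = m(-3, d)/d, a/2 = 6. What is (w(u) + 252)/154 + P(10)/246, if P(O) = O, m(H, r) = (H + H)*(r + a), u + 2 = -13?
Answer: 7186/4305 ≈ 1.6692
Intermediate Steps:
u = -15 (u = -2 - 13 = -15)
a = 12 (a = 2*6 = 12)
m(H, r) = 2*H*(12 + r) (m(H, r) = (H + H)*(r + 12) = (2*H)*(12 + r) = 2*H*(12 + r))
w(d) = (-72 - 6*d)/d (w(d) = (2*(-3)*(12 + d))/d = (-72 - 6*d)/d)
(w(u) + 252)/154 + P(10)/246 = ((-6 - 72/(-15)) + 252)/154 + 10/246 = ((-6 - 72*(-1/15)) + 252)*(1/154) + 10*(1/246) = ((-6 + 24/5) + 252)*(1/154) + 5/123 = (-6/5 + 252)*(1/154) + 5/123 = (1254/5)*(1/154) + 5/123 = 57/35 + 5/123 = 7186/4305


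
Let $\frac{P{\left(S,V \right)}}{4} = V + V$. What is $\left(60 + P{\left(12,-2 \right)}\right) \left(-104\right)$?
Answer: $-4576$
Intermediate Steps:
$P{\left(S,V \right)} = 8 V$ ($P{\left(S,V \right)} = 4 \left(V + V\right) = 4 \cdot 2 V = 8 V$)
$\left(60 + P{\left(12,-2 \right)}\right) \left(-104\right) = \left(60 + 8 \left(-2\right)\right) \left(-104\right) = \left(60 - 16\right) \left(-104\right) = 44 \left(-104\right) = -4576$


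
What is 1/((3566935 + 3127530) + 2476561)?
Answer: 1/9171026 ≈ 1.0904e-7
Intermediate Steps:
1/((3566935 + 3127530) + 2476561) = 1/(6694465 + 2476561) = 1/9171026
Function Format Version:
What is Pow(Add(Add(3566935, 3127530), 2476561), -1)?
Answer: Rational(1, 9171026) ≈ 1.0904e-7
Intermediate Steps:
Pow(Add(Add(3566935, 3127530), 2476561), -1) = Pow(Add(6694465, 2476561), -1) = Pow(9171026, -1) = Rational(1, 9171026)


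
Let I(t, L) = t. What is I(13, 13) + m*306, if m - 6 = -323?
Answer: -96989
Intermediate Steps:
m = -317 (m = 6 - 323 = -317)
I(13, 13) + m*306 = 13 - 317*306 = 13 - 97002 = -96989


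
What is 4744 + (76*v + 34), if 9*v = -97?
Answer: 35630/9 ≈ 3958.9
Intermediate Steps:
v = -97/9 (v = (⅑)*(-97) = -97/9 ≈ -10.778)
4744 + (76*v + 34) = 4744 + (76*(-97/9) + 34) = 4744 + (-7372/9 + 34) = 4744 - 7066/9 = 35630/9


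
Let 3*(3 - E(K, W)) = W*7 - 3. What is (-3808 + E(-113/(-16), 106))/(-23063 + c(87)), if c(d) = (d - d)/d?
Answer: 12154/69189 ≈ 0.17566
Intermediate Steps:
E(K, W) = 4 - 7*W/3 (E(K, W) = 3 - (W*7 - 3)/3 = 3 - (7*W - 3)/3 = 3 - (-3 + 7*W)/3 = 3 + (1 - 7*W/3) = 4 - 7*W/3)
c(d) = 0 (c(d) = 0/d = 0)
(-3808 + E(-113/(-16), 106))/(-23063 + c(87)) = (-3808 + (4 - 7/3*106))/(-23063 + 0) = (-3808 + (4 - 742/3))/(-23063) = (-3808 - 730/3)*(-1/23063) = -12154/3*(-1/23063) = 12154/69189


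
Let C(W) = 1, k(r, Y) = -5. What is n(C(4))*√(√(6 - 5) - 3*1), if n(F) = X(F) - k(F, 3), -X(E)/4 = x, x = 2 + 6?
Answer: -27*I*√2 ≈ -38.184*I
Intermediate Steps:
x = 8
X(E) = -32 (X(E) = -4*8 = -32)
n(F) = -27 (n(F) = -32 - 1*(-5) = -32 + 5 = -27)
n(C(4))*√(√(6 - 5) - 3*1) = -27*√(√(6 - 5) - 3*1) = -27*√(√1 - 3) = -27*√(1 - 3) = -27*I*√2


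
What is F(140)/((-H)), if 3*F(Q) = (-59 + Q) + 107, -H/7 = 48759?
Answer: 188/1023939 ≈ 0.00018360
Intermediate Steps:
H = -341313 (H = -7*48759 = -341313)
F(Q) = 16 + Q/3 (F(Q) = ((-59 + Q) + 107)/3 = (48 + Q)/3 = 16 + Q/3)
F(140)/((-H)) = (16 + (⅓)*140)/((-1*(-341313))) = (16 + 140/3)/341313 = (188/3)*(1/341313) = 188/1023939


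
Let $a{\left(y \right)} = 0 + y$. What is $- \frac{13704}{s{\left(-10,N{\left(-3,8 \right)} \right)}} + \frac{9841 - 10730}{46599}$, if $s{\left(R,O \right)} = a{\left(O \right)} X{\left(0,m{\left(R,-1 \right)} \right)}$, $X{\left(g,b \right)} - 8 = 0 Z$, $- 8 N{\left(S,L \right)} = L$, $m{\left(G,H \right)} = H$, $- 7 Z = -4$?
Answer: $\frac{11403314}{6657} \approx 1713.0$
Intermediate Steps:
$Z = \frac{4}{7}$ ($Z = \left(- \frac{1}{7}\right) \left(-4\right) = \frac{4}{7} \approx 0.57143$)
$a{\left(y \right)} = y$
$N{\left(S,L \right)} = - \frac{L}{8}$
$X{\left(g,b \right)} = 8$ ($X{\left(g,b \right)} = 8 + 0 \cdot \frac{4}{7} = 8 + 0 = 8$)
$s{\left(R,O \right)} = 8 O$ ($s{\left(R,O \right)} = O 8 = 8 O$)
$- \frac{13704}{s{\left(-10,N{\left(-3,8 \right)} \right)}} + \frac{9841 - 10730}{46599} = - \frac{13704}{8 \left(\left(- \frac{1}{8}\right) 8\right)} + \frac{9841 - 10730}{46599} = - \frac{13704}{8 \left(-1\right)} + \left(9841 - 10730\right) \frac{1}{46599} = - \frac{13704}{-8} - \frac{127}{6657} = \left(-13704\right) \left(- \frac{1}{8}\right) - \frac{127}{6657} = 1713 - \frac{127}{6657} = \frac{11403314}{6657}$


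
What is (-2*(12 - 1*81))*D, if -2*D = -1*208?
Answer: 14352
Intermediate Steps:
D = 104 (D = -(-1)*208/2 = -½*(-208) = 104)
(-2*(12 - 1*81))*D = -2*(12 - 1*81)*104 = -2*(12 - 81)*104 = -2*(-69)*104 = 138*104 = 14352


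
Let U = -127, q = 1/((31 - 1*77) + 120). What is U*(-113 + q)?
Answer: 1061847/74 ≈ 14349.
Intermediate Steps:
q = 1/74 (q = 1/((31 - 77) + 120) = 1/(-46 + 120) = 1/74 ≈ 0.013514)
U*(-113 + q) = -127*(-113 + 1/74) = -127*(-8361/74) = 1061847/74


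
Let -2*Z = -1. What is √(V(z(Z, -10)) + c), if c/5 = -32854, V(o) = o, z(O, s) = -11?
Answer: I*√164281 ≈ 405.32*I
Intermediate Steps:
Z = ½ (Z = -½*(-1) = ½ ≈ 0.50000)
c = -164270 (c = 5*(-32854) = -164270)
√(V(z(Z, -10)) + c) = √(-11 - 164270) = √(-164281) = I*√164281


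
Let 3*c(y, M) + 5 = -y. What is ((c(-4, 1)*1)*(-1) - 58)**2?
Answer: 29929/9 ≈ 3325.4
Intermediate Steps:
c(y, M) = -5/3 - y/3 (c(y, M) = -5/3 + (-y)/3 = -5/3 - y/3)
((c(-4, 1)*1)*(-1) - 58)**2 = (((-5/3 - 1/3*(-4))*1)*(-1) - 58)**2 = (((-5/3 + 4/3)*1)*(-1) - 58)**2 = (-1/3*1*(-1) - 58)**2 = (-1/3*(-1) - 58)**2 = (1/3 - 58)**2 = (-173/3)**2 = 29929/9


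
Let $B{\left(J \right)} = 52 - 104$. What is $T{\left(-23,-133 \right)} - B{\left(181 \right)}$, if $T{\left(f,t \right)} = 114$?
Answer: $166$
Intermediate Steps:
$B{\left(J \right)} = -52$
$T{\left(-23,-133 \right)} - B{\left(181 \right)} = 114 - -52 = 114 + 52 = 166$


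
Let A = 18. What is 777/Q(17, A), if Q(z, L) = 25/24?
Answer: 18648/25 ≈ 745.92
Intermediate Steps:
Q(z, L) = 25/24 (Q(z, L) = 25*(1/24) = 25/24)
777/Q(17, A) = 777/(25/24) = 777*(24/25) = 18648/25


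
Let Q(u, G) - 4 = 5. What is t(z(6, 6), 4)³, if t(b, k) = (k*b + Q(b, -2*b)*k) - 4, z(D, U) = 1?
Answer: 46656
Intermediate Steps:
Q(u, G) = 9 (Q(u, G) = 4 + 5 = 9)
t(b, k) = -4 + 9*k + b*k (t(b, k) = (k*b + 9*k) - 4 = (b*k + 9*k) - 4 = (9*k + b*k) - 4 = -4 + 9*k + b*k)
t(z(6, 6), 4)³ = (-4 + 9*4 + 1*4)³ = (-4 + 36 + 4)³ = 36³ = 46656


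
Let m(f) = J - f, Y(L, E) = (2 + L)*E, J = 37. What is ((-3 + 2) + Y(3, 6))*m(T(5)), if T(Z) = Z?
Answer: 928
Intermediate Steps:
Y(L, E) = E*(2 + L)
m(f) = 37 - f
((-3 + 2) + Y(3, 6))*m(T(5)) = ((-3 + 2) + 6*(2 + 3))*(37 - 1*5) = (-1 + 6*5)*(37 - 5) = (-1 + 30)*32 = 29*32 = 928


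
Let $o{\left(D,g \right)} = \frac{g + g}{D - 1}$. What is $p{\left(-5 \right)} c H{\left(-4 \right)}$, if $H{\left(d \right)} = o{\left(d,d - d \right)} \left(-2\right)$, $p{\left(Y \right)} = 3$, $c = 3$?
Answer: $0$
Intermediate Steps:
$o{\left(D,g \right)} = \frac{2 g}{-1 + D}$
$H{\left(d \right)} = 0$ ($H{\left(d \right)} = \frac{2 \left(d - d\right)}{-1 + d} \left(-2\right) = 2 \cdot 0 \frac{1}{-1 + d} \left(-2\right) = 0 \left(-2\right) = 0$)
$p{\left(-5 \right)} c H{\left(-4 \right)} = 3 \cdot 3 \cdot 0 = 9 \cdot 0 = 0$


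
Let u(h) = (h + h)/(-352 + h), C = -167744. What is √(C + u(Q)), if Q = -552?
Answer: I*√2141907542/113 ≈ 409.56*I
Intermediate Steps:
u(h) = 2*h/(-352 + h) (u(h) = (2*h)/(-352 + h) = 2*h/(-352 + h))
√(C + u(Q)) = √(-167744 + 2*(-552)/(-352 - 552)) = √(-167744 + 2*(-552)/(-904)) = √(-167744 + 2*(-552)*(-1/904)) = √(-167744 + 138/113) = √(-18954934/113) = I*√2141907542/113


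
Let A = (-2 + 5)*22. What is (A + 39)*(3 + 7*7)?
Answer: 5460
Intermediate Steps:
A = 66 (A = 3*22 = 66)
(A + 39)*(3 + 7*7) = (66 + 39)*(3 + 7*7) = 105*(3 + 49) = 105*52 = 5460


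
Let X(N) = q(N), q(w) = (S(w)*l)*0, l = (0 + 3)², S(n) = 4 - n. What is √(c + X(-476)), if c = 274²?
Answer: 274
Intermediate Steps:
l = 9 (l = 3² = 9)
q(w) = 0 (q(w) = ((4 - w)*9)*0 = (36 - 9*w)*0 = 0)
X(N) = 0
c = 75076
√(c + X(-476)) = √(75076 + 0) = √75076 = 274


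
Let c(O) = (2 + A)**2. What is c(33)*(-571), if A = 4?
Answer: -20556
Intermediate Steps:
c(O) = 36 (c(O) = (2 + 4)**2 = 6**2 = 36)
c(33)*(-571) = 36*(-571) = -20556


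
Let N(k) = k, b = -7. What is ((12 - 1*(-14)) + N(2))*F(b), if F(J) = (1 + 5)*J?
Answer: -1176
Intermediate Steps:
F(J) = 6*J
((12 - 1*(-14)) + N(2))*F(b) = ((12 - 1*(-14)) + 2)*(6*(-7)) = ((12 + 14) + 2)*(-42) = (26 + 2)*(-42) = 28*(-42) = -1176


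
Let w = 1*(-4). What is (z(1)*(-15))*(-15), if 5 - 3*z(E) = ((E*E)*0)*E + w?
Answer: 675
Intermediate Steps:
w = -4
z(E) = 3 (z(E) = 5/3 - (((E*E)*0)*E - 4)/3 = 5/3 - ((E²*0)*E - 4)/3 = 5/3 - (0*E - 4)/3 = 5/3 - (0 - 4)/3 = 5/3 - ⅓*(-4) = 5/3 + 4/3 = 3)
(z(1)*(-15))*(-15) = (3*(-15))*(-15) = -45*(-15) = 675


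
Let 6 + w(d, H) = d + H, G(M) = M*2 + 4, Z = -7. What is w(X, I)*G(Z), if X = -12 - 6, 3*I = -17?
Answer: 890/3 ≈ 296.67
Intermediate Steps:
I = -17/3 (I = (1/3)*(-17) = -17/3 ≈ -5.6667)
G(M) = 4 + 2*M (G(M) = 2*M + 4 = 4 + 2*M)
X = -18
w(d, H) = -6 + H + d (w(d, H) = -6 + (d + H) = -6 + (H + d) = -6 + H + d)
w(X, I)*G(Z) = (-6 - 17/3 - 18)*(4 + 2*(-7)) = -89*(4 - 14)/3 = -89/3*(-10) = 890/3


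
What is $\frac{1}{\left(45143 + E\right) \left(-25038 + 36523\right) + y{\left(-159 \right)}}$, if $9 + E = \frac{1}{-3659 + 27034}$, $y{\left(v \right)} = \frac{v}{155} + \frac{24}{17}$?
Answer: $\frac{144925}{75123901377892} \approx 1.9291 \cdot 10^{-9}$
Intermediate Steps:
$y{\left(v \right)} = \frac{24}{17} + \frac{v}{155}$ ($y{\left(v \right)} = v \frac{1}{155} + 24 \cdot \frac{1}{17} = \frac{v}{155} + \frac{24}{17} = \frac{24}{17} + \frac{v}{155}$)
$E = - \frac{210374}{23375}$ ($E = -9 + \frac{1}{-3659 + 27034} = -9 + \frac{1}{23375} = - \frac{210374}{23375} \approx -9.0$)
$\frac{1}{\left(45143 + E\right) \left(-25038 + 36523\right) + y{\left(-159 \right)}} = \frac{1}{\left(45143 - \frac{210374}{23375}\right) \left(-25038 + 36523\right) + \left(\frac{24}{17} + \frac{1}{155} \left(-159\right)\right)} = \frac{1}{\frac{1055007251}{23375} \cdot 11485 + \left(\frac{24}{17} - \frac{159}{155}\right)} = \frac{1}{\frac{2423351655547}{4675} + \frac{1017}{2635}} = \frac{1}{\frac{75123901377892}{144925}} = \frac{144925}{75123901377892}$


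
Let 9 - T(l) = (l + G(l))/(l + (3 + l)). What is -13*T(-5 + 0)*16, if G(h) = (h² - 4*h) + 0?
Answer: -21424/7 ≈ -3060.6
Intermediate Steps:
G(h) = h² - 4*h
T(l) = 9 - (l + l*(-4 + l))/(3 + 2*l) (T(l) = 9 - (l + l*(-4 + l))/(l + (3 + l)) = 9 - (l + l*(-4 + l))/(3 + 2*l))
-13*T(-5 + 0)*16 = -13*(27 - (-5 + 0)² + 21*(-5 + 0))/(3 + 2*(-5 + 0))*16 = -13*(27 - 1*(-5)² + 21*(-5))/(3 + 2*(-5))*16 = -13*(27 - 1*25 - 105)/(3 - 10)*16 = -13*(27 - 25 - 105)/(-7)*16 = -(-13)*(-103)/7*16 = -13*103/7*16 = -1339/7*16 = -21424/7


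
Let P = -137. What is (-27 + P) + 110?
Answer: -54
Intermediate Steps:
(-27 + P) + 110 = (-27 - 137) + 110 = -164 + 110 = -54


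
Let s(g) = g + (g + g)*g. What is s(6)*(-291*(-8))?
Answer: 181584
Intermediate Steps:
s(g) = g + 2*g² (s(g) = g + (2*g)*g = g + 2*g²)
s(6)*(-291*(-8)) = (6*(1 + 2*6))*(-291*(-8)) = (6*(1 + 12))*2328 = (6*13)*2328 = 78*2328 = 181584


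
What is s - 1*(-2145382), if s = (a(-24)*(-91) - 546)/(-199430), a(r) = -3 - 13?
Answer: 6112193305/2849 ≈ 2.1454e+6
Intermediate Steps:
a(r) = -16
s = -13/2849 (s = (-16*(-91) - 546)/(-199430) = (1456 - 546)*(-1/199430) = 910*(-1/199430) = -13/2849 ≈ -0.0045630)
s - 1*(-2145382) = -13/2849 - 1*(-2145382) = -13/2849 + 2145382 = 6112193305/2849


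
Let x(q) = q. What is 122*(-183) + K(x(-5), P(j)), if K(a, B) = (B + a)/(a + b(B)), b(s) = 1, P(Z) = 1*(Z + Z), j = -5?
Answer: -89289/4 ≈ -22322.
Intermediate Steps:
P(Z) = 2*Z (P(Z) = 1*(2*Z) = 2*Z)
K(a, B) = (B + a)/(1 + a) (K(a, B) = (B + a)/(a + 1) = (B + a)/(1 + a))
122*(-183) + K(x(-5), P(j)) = 122*(-183) + (2*(-5) - 5)/(1 - 5) = -22326 + (-10 - 5)/(-4) = -22326 - 1/4*(-15) = -22326 + 15/4 = -89289/4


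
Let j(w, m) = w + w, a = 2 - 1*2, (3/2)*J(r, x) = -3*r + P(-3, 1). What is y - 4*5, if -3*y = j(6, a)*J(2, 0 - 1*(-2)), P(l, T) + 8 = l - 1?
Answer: 28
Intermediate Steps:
P(l, T) = -9 + l (P(l, T) = -8 + (l - 1) = -8 + (-1 + l) = -9 + l)
J(r, x) = -8 - 2*r (J(r, x) = 2*(-3*r + (-9 - 3))/3 = 2*(-3*r - 12)/3 = 2*(-12 - 3*r)/3 = -8 - 2*r)
a = 0 (a = 2 - 2 = 0)
j(w, m) = 2*w
y = 48 (y = -2*6*(-8 - 2*2)/3 = -4*(-8 - 4) = -4*(-12) = -1/3*(-144) = 48)
y - 4*5 = 48 - 4*5 = 48 - 20 = 28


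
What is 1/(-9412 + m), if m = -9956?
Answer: -1/19368 ≈ -5.1632e-5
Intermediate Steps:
1/(-9412 + m) = 1/(-9412 - 9956) = 1/(-19368) = -1/19368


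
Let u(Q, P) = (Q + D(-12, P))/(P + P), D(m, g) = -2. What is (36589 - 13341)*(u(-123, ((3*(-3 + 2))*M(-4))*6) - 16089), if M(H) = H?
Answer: -3366515273/9 ≈ -3.7406e+8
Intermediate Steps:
u(Q, P) = (-2 + Q)/(2*P) (u(Q, P) = (Q - 2)/(P + P) = (-2 + Q)/((2*P)) = (-2 + Q)*(1/(2*P)) = (-2 + Q)/(2*P))
(36589 - 13341)*(u(-123, ((3*(-3 + 2))*M(-4))*6) - 16089) = (36589 - 13341)*((-2 - 123)/(2*((((3*(-3 + 2))*(-4))*6))) - 16089) = 23248*((½)*(-125)/(((3*(-1))*(-4))*6) - 16089) = 23248*((½)*(-125)/(-3*(-4)*6) - 16089) = 23248*((½)*(-125)/(12*6) - 16089) = 23248*((½)*(-125)/72 - 16089) = 23248*((½)*(1/72)*(-125) - 16089) = 23248*(-125/144 - 16089) = 23248*(-2316941/144) = -3366515273/9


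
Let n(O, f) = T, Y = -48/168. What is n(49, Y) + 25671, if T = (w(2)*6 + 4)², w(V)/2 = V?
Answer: 26455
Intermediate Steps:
w(V) = 2*V
Y = -2/7 (Y = -48*1/168 = -2/7 ≈ -0.28571)
T = 784 (T = ((2*2)*6 + 4)² = (4*6 + 4)² = (24 + 4)² = 28² = 784)
n(O, f) = 784
n(49, Y) + 25671 = 784 + 25671 = 26455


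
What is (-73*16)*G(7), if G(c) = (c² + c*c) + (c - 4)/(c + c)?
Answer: -803000/7 ≈ -1.1471e+5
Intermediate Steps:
G(c) = 2*c² + (-4 + c)/(2*c) (G(c) = (c² + c²) + (-4 + c)/((2*c)) = 2*c² + (-4 + c)*(1/(2*c)) = 2*c² + (-4 + c)/(2*c))
(-73*16)*G(7) = (-73*16)*((½)*(-4 + 7 + 4*7³)/7) = -584*(-4 + 7 + 4*343)/7 = -584*(-4 + 7 + 1372)/7 = -584*1375/7 = -1168*1375/14 = -803000/7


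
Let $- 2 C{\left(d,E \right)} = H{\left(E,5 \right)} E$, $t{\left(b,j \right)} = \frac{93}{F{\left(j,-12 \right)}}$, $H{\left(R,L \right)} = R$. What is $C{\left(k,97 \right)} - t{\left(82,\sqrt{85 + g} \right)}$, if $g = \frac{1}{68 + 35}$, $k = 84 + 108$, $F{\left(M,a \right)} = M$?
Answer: $- \frac{9409}{2} - \frac{93 \sqrt{225467}}{4378} \approx -4714.6$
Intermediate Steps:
$k = 192$
$g = \frac{1}{103} \approx 0.0097087$
$t{\left(b,j \right)} = \frac{93}{j}$
$C{\left(d,E \right)} = - \frac{E^{2}}{2}$ ($C{\left(d,E \right)} = - \frac{E E}{2} = - \frac{E^{2}}{2}$)
$C{\left(k,97 \right)} - t{\left(82,\sqrt{85 + g} \right)} = - \frac{97^{2}}{2} - \frac{93}{\sqrt{85 + \frac{1}{103}}} = \left(- \frac{1}{2}\right) 9409 - \frac{93}{\sqrt{\frac{8756}{103}}} = - \frac{9409}{2} - \frac{93}{\frac{2}{103} \sqrt{225467}} = - \frac{9409}{2} - 93 \frac{\sqrt{225467}}{4378} = - \frac{9409}{2} - \frac{93 \sqrt{225467}}{4378}$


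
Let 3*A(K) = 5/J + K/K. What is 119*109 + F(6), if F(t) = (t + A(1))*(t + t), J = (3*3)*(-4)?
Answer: 117418/9 ≈ 13046.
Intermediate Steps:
J = -36 (J = 9*(-4) = -36)
A(K) = 31/108 (A(K) = (5/(-36) + K/K)/3 = (5*(-1/36) + 1)/3 = (-5/36 + 1)/3 = (⅓)*(31/36) = 31/108)
F(t) = 2*t*(31/108 + t) (F(t) = (t + 31/108)*(t + t) = (31/108 + t)*(2*t) = 2*t*(31/108 + t))
119*109 + F(6) = 119*109 + (1/54)*6*(31 + 108*6) = 12971 + (1/54)*6*(31 + 648) = 12971 + (1/54)*6*679 = 12971 + 679/9 = 117418/9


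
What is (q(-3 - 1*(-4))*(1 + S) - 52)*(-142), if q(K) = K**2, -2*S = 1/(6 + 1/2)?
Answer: 94288/13 ≈ 7252.9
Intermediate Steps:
S = -1/13 (S = -1/(2*(6 + 1/2)) = -1/(2*13/2) = -1/2*2/13 = -1/13 ≈ -0.076923)
(q(-3 - 1*(-4))*(1 + S) - 52)*(-142) = ((-3 - 1*(-4))**2*(1 - 1/13) - 52)*(-142) = ((-3 + 4)**2*(12/13) - 52)*(-142) = (1**2*(12/13) - 52)*(-142) = (1*(12/13) - 52)*(-142) = (12/13 - 52)*(-142) = -664/13*(-142) = 94288/13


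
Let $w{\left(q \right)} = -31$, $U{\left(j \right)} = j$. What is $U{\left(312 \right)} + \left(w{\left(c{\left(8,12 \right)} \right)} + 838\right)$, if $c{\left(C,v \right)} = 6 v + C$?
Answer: $1119$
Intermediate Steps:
$c{\left(C,v \right)} = C + 6 v$
$U{\left(312 \right)} + \left(w{\left(c{\left(8,12 \right)} \right)} + 838\right) = 312 + \left(-31 + 838\right) = 312 + 807 = 1119$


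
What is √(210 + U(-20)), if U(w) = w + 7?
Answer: √197 ≈ 14.036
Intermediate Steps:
U(w) = 7 + w
√(210 + U(-20)) = √(210 + (7 - 20)) = √(210 - 13) = √197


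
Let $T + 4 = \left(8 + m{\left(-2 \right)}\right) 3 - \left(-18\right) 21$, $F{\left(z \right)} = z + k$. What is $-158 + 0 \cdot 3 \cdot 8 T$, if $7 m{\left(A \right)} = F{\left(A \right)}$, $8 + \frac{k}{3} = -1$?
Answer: $-158$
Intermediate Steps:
$k = -27$ ($k = -24 + 3 \left(-1\right) = -24 - 3 = -27$)
$F{\left(z \right)} = -27 + z$ ($F{\left(z \right)} = z - 27 = -27 + z$)
$m{\left(A \right)} = - \frac{27}{7} + \frac{A}{7}$ ($m{\left(A \right)} = \frac{-27 + A}{7} = - \frac{27}{7} + \frac{A}{7}$)
$T = \frac{2699}{7}$ ($T = -4 + \left(\left(8 + \left(- \frac{27}{7} + \frac{1}{7} \left(-2\right)\right)\right) 3 - \left(-18\right) 21\right) = -4 + \left(\left(8 - \frac{29}{7}\right) 3 - -378\right) = -4 + \left(\left(8 - \frac{29}{7}\right) 3 + 378\right) = -4 + \left(\frac{27}{7} \cdot 3 + 378\right) = -4 + \left(\frac{81}{7} + 378\right) = -4 + \frac{2727}{7} = \frac{2699}{7} \approx 385.57$)
$-158 + 0 \cdot 3 \cdot 8 T = -158 + 0 \cdot 3 \cdot 8 \cdot \frac{2699}{7} = -158 + 0 \cdot 8 \cdot \frac{2699}{7} = -158 + 0 \cdot \frac{2699}{7} = -158 + 0 = -158$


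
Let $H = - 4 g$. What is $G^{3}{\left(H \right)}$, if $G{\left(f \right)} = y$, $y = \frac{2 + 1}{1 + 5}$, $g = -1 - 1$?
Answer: $\frac{1}{8} \approx 0.125$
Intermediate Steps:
$g = -2$ ($g = -1 - 1 = -2$)
$H = 8$ ($H = \left(-4\right) \left(-2\right) = 8$)
$y = \frac{1}{2}$ ($y = \frac{3}{6} = 3 \cdot \frac{1}{6} = \frac{1}{2} \approx 0.5$)
$G{\left(f \right)} = \frac{1}{2}$
$G^{3}{\left(H \right)} = \left(\frac{1}{2}\right)^{3} = \frac{1}{8}$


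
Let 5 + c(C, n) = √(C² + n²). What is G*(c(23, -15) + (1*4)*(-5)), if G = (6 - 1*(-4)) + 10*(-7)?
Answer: 1500 - 60*√754 ≈ -147.54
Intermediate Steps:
G = -60 (G = (6 + 4) - 70 = 10 - 70 = -60)
c(C, n) = -5 + √(C² + n²)
G*(c(23, -15) + (1*4)*(-5)) = -60*((-5 + √(23² + (-15)²)) + (1*4)*(-5)) = -60*((-5 + √(529 + 225)) + 4*(-5)) = -60*((-5 + √754) - 20) = -60*(-25 + √754) = 1500 - 60*√754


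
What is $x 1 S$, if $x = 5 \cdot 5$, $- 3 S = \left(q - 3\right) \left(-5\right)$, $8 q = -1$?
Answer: $- \frac{3125}{24} \approx -130.21$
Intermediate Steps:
$q = - \frac{1}{8}$ ($q = \frac{1}{8} \left(-1\right) = - \frac{1}{8} \approx -0.125$)
$S = - \frac{125}{24}$ ($S = - \frac{\left(- \frac{1}{8} - 3\right) \left(-5\right)}{3} = - \frac{\left(- \frac{25}{8}\right) \left(-5\right)}{3} = \left(- \frac{1}{3}\right) \frac{125}{8} = - \frac{125}{24} \approx -5.2083$)
$x = 25$
$x 1 S = 25 \cdot 1 \left(- \frac{125}{24}\right) = 25 \left(- \frac{125}{24}\right) = - \frac{3125}{24}$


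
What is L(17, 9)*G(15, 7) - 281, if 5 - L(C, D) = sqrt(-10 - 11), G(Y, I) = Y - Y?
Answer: -281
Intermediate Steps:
G(Y, I) = 0
L(C, D) = 5 - I*sqrt(21) (L(C, D) = 5 - sqrt(-10 - 11) = 5 - sqrt(-21) = 5 - I*sqrt(21))
L(17, 9)*G(15, 7) - 281 = (5 - I*sqrt(21))*0 - 281 = 0 - 281 = -281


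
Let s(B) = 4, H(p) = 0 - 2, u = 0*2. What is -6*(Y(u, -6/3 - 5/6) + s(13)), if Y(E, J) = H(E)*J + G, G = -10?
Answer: 2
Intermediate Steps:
u = 0
H(p) = -2
Y(E, J) = -10 - 2*J (Y(E, J) = -2*J - 10 = -10 - 2*J)
-6*(Y(u, -6/3 - 5/6) + s(13)) = -6*((-10 - 2*(-6/3 - 5/6)) + 4) = -6*((-10 - 2*(-6*⅓ - 5*⅙)) + 4) = -6*((-10 - 2*(-2 - ⅚)) + 4) = -6*((-10 - 2*(-17/6)) + 4) = -6*((-10 + 17/3) + 4) = -6*(-13/3 + 4) = -6*(-⅓) = 2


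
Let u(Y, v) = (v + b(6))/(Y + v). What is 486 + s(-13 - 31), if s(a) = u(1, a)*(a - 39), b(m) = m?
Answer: 17744/43 ≈ 412.65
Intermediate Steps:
u(Y, v) = (6 + v)/(Y + v) (u(Y, v) = (v + 6)/(Y + v) = (6 + v)/(Y + v))
s(a) = (-39 + a)*(6 + a)/(1 + a) (s(a) = ((6 + a)/(1 + a))*(a - 39) = ((6 + a)/(1 + a))*(-39 + a) = (-39 + a)*(6 + a)/(1 + a))
486 + s(-13 - 31) = 486 + (-39 + (-13 - 31))*(6 + (-13 - 31))/(1 + (-13 - 31)) = 486 + (-39 - 44)*(6 - 44)/(1 - 44) = 486 - 83*(-38)/(-43) = 486 - 1/43*(-83)*(-38) = 486 - 3154/43 = 17744/43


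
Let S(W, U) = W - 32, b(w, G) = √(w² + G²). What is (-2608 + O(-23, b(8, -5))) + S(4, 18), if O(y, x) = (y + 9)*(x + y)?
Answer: -2314 - 14*√89 ≈ -2446.1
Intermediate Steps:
b(w, G) = √(G² + w²)
O(y, x) = (9 + y)*(x + y)
S(W, U) = -32 + W
(-2608 + O(-23, b(8, -5))) + S(4, 18) = (-2608 + ((-23)² + 9*√((-5)² + 8²) + 9*(-23) + √((-5)² + 8²)*(-23))) + (-32 + 4) = (-2608 + (529 + 9*√(25 + 64) - 207 + √(25 + 64)*(-23))) - 28 = (-2608 + (529 + 9*√89 - 207 + √89*(-23))) - 28 = (-2608 + (529 + 9*√89 - 207 - 23*√89)) - 28 = (-2608 + (322 - 14*√89)) - 28 = (-2286 - 14*√89) - 28 = -2314 - 14*√89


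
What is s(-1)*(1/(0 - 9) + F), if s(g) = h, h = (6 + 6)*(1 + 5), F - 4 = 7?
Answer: 784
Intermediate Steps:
F = 11 (F = 4 + 7 = 11)
h = 72 (h = 12*6 = 72)
s(g) = 72
s(-1)*(1/(0 - 9) + F) = 72*(1/(0 - 9) + 11) = 72*(1/(-9) + 11) = 72*(-⅑ + 11) = 72*(98/9) = 784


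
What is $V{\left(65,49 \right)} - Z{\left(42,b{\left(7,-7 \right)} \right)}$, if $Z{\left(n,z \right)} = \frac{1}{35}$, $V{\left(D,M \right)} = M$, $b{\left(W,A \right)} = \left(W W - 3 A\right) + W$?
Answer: $\frac{1714}{35} \approx 48.971$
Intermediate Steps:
$b{\left(W,A \right)} = W + W^{2} - 3 A$ ($b{\left(W,A \right)} = \left(W^{2} - 3 A\right) + W = W + W^{2} - 3 A$)
$Z{\left(n,z \right)} = \frac{1}{35}$
$V{\left(65,49 \right)} - Z{\left(42,b{\left(7,-7 \right)} \right)} = 49 - \frac{1}{35} = \frac{1714}{35}$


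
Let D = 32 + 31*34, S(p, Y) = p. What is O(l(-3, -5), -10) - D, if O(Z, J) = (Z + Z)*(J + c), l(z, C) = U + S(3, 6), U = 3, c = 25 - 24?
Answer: -1194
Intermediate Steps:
c = 1
l(z, C) = 6 (l(z, C) = 3 + 3 = 6)
O(Z, J) = 2*Z*(1 + J) (O(Z, J) = (Z + Z)*(J + 1) = (2*Z)*(1 + J) = 2*Z*(1 + J))
D = 1086 (D = 32 + 1054 = 1086)
O(l(-3, -5), -10) - D = 2*6*(1 - 10) - 1*1086 = 2*6*(-9) - 1086 = -108 - 1086 = -1194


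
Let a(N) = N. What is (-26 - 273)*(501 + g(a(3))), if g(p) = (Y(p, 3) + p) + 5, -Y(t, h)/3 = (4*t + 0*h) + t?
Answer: -138736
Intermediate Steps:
Y(t, h) = -15*t (Y(t, h) = -3*((4*t + 0*h) + t) = -3*((4*t + 0) + t) = -3*(4*t + t) = -15*t)
g(p) = 5 - 14*p (g(p) = (-15*p + p) + 5 = -14*p + 5 = 5 - 14*p)
(-26 - 273)*(501 + g(a(3))) = (-26 - 273)*(501 + (5 - 14*3)) = -299*(501 + (5 - 42)) = -299*(501 - 37) = -299*464 = -138736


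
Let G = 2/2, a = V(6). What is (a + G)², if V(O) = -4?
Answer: 9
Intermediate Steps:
a = -4
G = 1 (G = 2*(½) = 1)
(a + G)² = (-4 + 1)² = (-3)² = 9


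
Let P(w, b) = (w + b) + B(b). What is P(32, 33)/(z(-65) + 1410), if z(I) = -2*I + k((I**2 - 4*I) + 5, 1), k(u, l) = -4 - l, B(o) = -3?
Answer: 62/1535 ≈ 0.040391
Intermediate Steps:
P(w, b) = -3 + b + w (P(w, b) = (w + b) - 3 = (b + w) - 3 = -3 + b + w)
z(I) = -5 - 2*I (z(I) = -2*I + (-4 - 1*1) = -2*I + (-4 - 1) = -2*I - 5 = -5 - 2*I)
P(32, 33)/(z(-65) + 1410) = (-3 + 33 + 32)/((-5 - 2*(-65)) + 1410) = 62/((-5 + 130) + 1410) = 62/(125 + 1410) = 62/1535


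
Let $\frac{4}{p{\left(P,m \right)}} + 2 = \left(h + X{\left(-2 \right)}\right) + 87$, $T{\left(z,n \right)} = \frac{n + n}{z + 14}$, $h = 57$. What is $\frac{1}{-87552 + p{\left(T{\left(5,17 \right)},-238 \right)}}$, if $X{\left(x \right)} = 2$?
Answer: $- \frac{36}{3151871} \approx -1.1422 \cdot 10^{-5}$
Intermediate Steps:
$T{\left(z,n \right)} = \frac{2 n}{14 + z}$
$p{\left(P,m \right)} = \frac{1}{36}$ ($p{\left(P,m \right)} = \frac{4}{-2 + \left(\left(57 + 2\right) + 87\right)} = \frac{4}{-2 + \left(59 + 87\right)} = \frac{4}{-2 + 146} = \frac{4}{144} = 4 \cdot \frac{1}{144} = \frac{1}{36}$)
$\frac{1}{-87552 + p{\left(T{\left(5,17 \right)},-238 \right)}} = \frac{1}{-87552 + \frac{1}{36}} = \frac{1}{- \frac{3151871}{36}} = - \frac{36}{3151871}$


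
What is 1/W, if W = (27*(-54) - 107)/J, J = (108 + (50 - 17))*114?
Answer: -16074/1565 ≈ -10.271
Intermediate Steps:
J = 16074 (J = (108 + 33)*114 = 141*114 = 16074)
W = -1565/16074 (W = (27*(-54) - 107)/16074 = (-1458 - 107)*(1/16074) = -1565*1/16074 = -1565/16074 ≈ -0.097362)
1/W = 1/(-1565/16074) = -16074/1565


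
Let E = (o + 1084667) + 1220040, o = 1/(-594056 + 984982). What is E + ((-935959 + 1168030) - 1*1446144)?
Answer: 426357187085/390926 ≈ 1.0906e+6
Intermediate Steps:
o = 1/390926 ≈ 2.5580e-6
E = 900969888683/390926 (E = (1/390926 + 1084667) + 1220040 = 424024531643/390926 + 1220040 = 900969888683/390926 ≈ 2.3047e+6)
E + ((-935959 + 1168030) - 1*1446144) = 900969888683/390926 + ((-935959 + 1168030) - 1*1446144) = 900969888683/390926 + (232071 - 1446144) = 900969888683/390926 - 1214073 = 426357187085/390926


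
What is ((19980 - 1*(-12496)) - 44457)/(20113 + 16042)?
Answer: -11981/36155 ≈ -0.33138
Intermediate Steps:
((19980 - 1*(-12496)) - 44457)/(20113 + 16042) = ((19980 + 12496) - 44457)/36155 = (32476 - 44457)*(1/36155) = -11981*1/36155 = -11981/36155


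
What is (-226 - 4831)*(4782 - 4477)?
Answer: -1542385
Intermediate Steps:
(-226 - 4831)*(4782 - 4477) = -5057*305 = -1542385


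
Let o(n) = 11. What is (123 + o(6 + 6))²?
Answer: 17956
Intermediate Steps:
(123 + o(6 + 6))² = (123 + 11)² = 134² = 17956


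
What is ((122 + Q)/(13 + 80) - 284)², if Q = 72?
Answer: 687383524/8649 ≈ 79476.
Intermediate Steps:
((122 + Q)/(13 + 80) - 284)² = ((122 + 72)/(13 + 80) - 284)² = (194/93 - 284)² = (-26218/93)² = 687383524/8649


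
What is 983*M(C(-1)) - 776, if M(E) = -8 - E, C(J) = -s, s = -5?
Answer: -13555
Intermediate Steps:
C(J) = 5 (C(J) = -1*(-5) = 5)
983*M(C(-1)) - 776 = 983*(-8 - 1*5) - 776 = 983*(-8 - 5) - 776 = 983*(-13) - 776 = -12779 - 776 = -13555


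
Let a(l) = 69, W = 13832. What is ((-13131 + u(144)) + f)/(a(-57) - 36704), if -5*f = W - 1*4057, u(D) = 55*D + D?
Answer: 7022/36635 ≈ 0.19167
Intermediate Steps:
u(D) = 56*D
f = -1955 (f = -(13832 - 1*4057)/5 = -(13832 - 4057)/5 = -⅕*9775 = -1955)
((-13131 + u(144)) + f)/(a(-57) - 36704) = ((-13131 + 56*144) - 1955)/(69 - 36704) = ((-13131 + 8064) - 1955)/(-36635) = (-5067 - 1955)*(-1/36635) = -7022*(-1/36635) = 7022/36635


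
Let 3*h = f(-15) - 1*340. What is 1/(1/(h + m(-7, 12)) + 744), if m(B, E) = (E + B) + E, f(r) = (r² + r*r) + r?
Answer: 146/108627 ≈ 0.0013440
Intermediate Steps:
f(r) = r + 2*r² (f(r) = (r² + r²) + r = 2*r² + r = r + 2*r²)
m(B, E) = B + 2*E (m(B, E) = (B + E) + E = B + 2*E)
h = 95/3 (h = (-15*(1 + 2*(-15)) - 1*340)/3 = (-15*(1 - 30) - 340)/3 = (-15*(-29) - 340)/3 = (435 - 340)/3 = (⅓)*95 = 95/3 ≈ 31.667)
1/(1/(h + m(-7, 12)) + 744) = 1/(1/(95/3 + (-7 + 2*12)) + 744) = 1/(1/(95/3 + (-7 + 24)) + 744) = 1/(1/(95/3 + 17) + 744) = 1/(1/(146/3) + 744) = 1/(3/146 + 744) = 1/(108627/146) = 146/108627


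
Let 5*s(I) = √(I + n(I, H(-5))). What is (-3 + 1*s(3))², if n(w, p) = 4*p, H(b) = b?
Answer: (15 - I*√17)²/25 ≈ 8.32 - 4.9477*I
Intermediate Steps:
s(I) = √(-20 + I)/5 (s(I) = √(I + 4*(-5))/5 = √(I - 20)/5 = √(-20 + I)/5)
(-3 + 1*s(3))² = (-3 + 1*(√(-20 + 3)/5))² = (-3 + 1*(√(-17)/5))² = (-3 + 1*((I*√17)/5))² = (-3 + 1*(I*√17/5))² = (-3 + I*√17/5)²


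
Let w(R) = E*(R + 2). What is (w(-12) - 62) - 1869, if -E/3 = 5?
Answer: -1781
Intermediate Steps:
E = -15 (E = -3*5 = -15)
w(R) = -30 - 15*R (w(R) = -15*(R + 2) = -15*(2 + R) = -30 - 15*R)
(w(-12) - 62) - 1869 = ((-30 - 15*(-12)) - 62) - 1869 = ((-30 + 180) - 62) - 1869 = (150 - 62) - 1869 = 88 - 1869 = -1781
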